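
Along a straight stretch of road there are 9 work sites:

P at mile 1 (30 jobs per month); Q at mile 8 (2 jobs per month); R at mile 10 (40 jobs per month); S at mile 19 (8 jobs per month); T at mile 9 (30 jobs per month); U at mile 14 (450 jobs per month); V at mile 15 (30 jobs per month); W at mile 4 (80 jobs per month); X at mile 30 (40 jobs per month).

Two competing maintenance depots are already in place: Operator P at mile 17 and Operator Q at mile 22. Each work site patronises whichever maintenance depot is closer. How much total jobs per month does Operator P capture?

670

The indifferent point is the midpoint (17+22)/2 = 19.5; work sites left of it (closer to Operator P at 17) go to Operator P, those right go to Operator Q.
  P at 1 (w=30) → Operator P
  W at 4 (w=80) → Operator P
  Q at 8 (w=2) → Operator P
  T at 9 (w=30) → Operator P
  R at 10 (w=40) → Operator P
  U at 14 (w=450) → Operator P
  V at 15 (w=30) → Operator P
  S at 19 (w=8) → Operator P
  X at 30 (w=40) → Operator Q
Operator P captures 670; Operator Q captures 40.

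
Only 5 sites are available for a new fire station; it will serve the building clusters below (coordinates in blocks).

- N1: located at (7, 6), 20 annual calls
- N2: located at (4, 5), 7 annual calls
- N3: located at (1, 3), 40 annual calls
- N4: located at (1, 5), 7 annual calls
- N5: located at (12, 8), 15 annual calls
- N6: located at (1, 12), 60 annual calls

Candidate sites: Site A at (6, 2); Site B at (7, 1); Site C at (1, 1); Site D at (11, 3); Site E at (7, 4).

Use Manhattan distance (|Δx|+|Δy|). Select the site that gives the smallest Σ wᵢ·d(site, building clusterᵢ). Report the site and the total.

Site C, total 1307 blocks

Total weighted distance at each candidate:
  Site A (6, 2): total = 1511
  Site B (7, 1): total = 1739
  Site C (1, 1): total = 1307
  Site D (11, 3): total = 1917
  Site E (7, 4): total = 1372
Minimum is at Site C with total 1307 blocks.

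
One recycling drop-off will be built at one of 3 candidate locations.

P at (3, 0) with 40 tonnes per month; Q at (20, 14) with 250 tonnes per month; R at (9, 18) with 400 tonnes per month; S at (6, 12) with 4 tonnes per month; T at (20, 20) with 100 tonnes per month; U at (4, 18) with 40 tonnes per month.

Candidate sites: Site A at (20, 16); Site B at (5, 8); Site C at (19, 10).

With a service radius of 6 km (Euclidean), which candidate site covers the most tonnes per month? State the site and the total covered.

Site A, covering 350

Coverage radius r = 6 km; a point is covered iff (Δx)²+(Δy)² ≤ 6² = 36.
  Site A (20, 16): covers {Q, T} → 350
  Site B (5, 8): covers {S} → 4
  Site C (19, 10): covers {Q} → 250
Maximum coverage at Site A: 350 tonnes per month.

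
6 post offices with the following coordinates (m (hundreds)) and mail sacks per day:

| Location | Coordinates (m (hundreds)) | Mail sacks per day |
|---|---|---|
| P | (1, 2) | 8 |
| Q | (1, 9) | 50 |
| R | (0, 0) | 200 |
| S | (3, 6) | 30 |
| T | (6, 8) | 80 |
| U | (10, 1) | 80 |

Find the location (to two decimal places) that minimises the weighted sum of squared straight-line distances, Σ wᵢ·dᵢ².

(3.19, 3.05)

The minimiser of Σwᵢ‖p−pᵢ‖² is the weighted centroid p* = (Σwᵢpᵢ)/(Σwᵢ).
Σwᵢ = 448.
Σwᵢxᵢ = 8·1 + 50·1 + 200·0 + 30·3 + 80·6 + 80·10 = 1428.
Σwᵢyᵢ = 8·2 + 50·9 + 200·0 + 30·6 + 80·8 + 80·1 = 1366.
x* = 1428/448 = 3.19, y* = 1366/448 = 3.05.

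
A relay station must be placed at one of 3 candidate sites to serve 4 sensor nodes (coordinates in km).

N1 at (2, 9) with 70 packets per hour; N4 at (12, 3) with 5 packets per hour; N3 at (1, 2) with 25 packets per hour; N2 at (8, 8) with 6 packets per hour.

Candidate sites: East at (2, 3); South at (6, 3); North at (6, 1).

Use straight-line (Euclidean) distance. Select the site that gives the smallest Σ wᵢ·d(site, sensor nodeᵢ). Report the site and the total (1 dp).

East, total 552.2 km

Total weighted distance at each candidate:
  East (2, 3): total = 552.2
  South (6, 3): total = 694.6
  North (6, 1): total = 828.9
Minimum is at East with total 552.2 km.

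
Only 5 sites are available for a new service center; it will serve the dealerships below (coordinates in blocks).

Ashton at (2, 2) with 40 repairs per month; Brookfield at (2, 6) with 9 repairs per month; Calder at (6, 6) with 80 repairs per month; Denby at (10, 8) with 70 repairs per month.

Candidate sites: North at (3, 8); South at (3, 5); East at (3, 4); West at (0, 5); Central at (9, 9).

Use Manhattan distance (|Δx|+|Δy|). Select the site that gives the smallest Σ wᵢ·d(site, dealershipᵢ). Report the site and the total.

North, total 1197 blocks

Total weighted distance at each candidate:
  North (3, 8): total = 1197
  South (3, 5): total = 1198
  East (3, 4): total = 1317
  West (0, 5): total = 1697
  Central (9, 9): total = 1270
Minimum is at North with total 1197 blocks.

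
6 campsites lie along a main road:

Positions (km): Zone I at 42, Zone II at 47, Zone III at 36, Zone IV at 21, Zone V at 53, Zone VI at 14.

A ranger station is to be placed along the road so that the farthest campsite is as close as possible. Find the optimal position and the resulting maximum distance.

location 33.5, max distance 19.5

The 1-center on a line is the midpoint of the two extreme points: leftmost at 14, rightmost at 53.
Optimal location = (14 + 53)/2 = 33.5; maximum distance = (53 − 14)/2 = 19.5.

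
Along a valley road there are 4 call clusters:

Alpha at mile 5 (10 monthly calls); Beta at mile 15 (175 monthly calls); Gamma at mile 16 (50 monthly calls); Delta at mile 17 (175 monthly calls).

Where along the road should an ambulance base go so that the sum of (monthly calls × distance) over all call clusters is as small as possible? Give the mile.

x = 16

For a sum of weighted absolute distances on a line, the optimum is the weighted median (not the mean). Total weight W = 410; half-weight = 205.
Sort by position and accumulate weight:
  mile 5 (Alpha, w=10) → cum 10
  mile 15 (Beta, w=175) → cum 185
  mile 16 (Gamma, w=50) → cum 235  ≥ 205 → median here
  mile 17 (Delta, w=175) → cum 410
Optimal location: mile 16.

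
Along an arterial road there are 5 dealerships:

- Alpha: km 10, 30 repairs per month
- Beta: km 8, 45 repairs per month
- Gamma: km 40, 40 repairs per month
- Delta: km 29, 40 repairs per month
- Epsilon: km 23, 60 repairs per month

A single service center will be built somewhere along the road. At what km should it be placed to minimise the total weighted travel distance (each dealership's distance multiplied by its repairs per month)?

x = 23

For a sum of weighted absolute distances on a line, the optimum is the weighted median (not the mean). Total weight W = 215; half-weight = 107.5.
Sort by position and accumulate weight:
  km 8 (Beta, w=45) → cum 45
  km 10 (Alpha, w=30) → cum 75
  km 23 (Epsilon, w=60) → cum 135  ≥ 107.5 → median here
  km 29 (Delta, w=40) → cum 175
  km 40 (Gamma, w=40) → cum 215
Optimal location: km 23.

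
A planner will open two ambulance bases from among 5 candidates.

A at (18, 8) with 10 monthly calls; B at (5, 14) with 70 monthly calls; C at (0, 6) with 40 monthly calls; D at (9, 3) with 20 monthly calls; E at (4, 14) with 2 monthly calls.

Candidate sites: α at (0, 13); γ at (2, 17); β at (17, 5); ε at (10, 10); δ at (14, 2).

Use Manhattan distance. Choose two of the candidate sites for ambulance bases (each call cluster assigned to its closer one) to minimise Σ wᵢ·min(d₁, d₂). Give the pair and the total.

Evaluate every pair (each demand assigned to the nearer of the two):
  {α, δ}: total = 930
  {α, β}: total = 950
  {α, ε}: total = 970
  {γ, δ}: total = 1170
  {γ, β}: total = 1190
  {γ, ε}: total = 1210
  {α, γ}: total = 1320
  {β, ε}: total = 1410
  {ε, δ}: total = 1430
  {β, δ}: total = 2394
Best pair: {α, δ} with total 930.

{α, δ}, total 930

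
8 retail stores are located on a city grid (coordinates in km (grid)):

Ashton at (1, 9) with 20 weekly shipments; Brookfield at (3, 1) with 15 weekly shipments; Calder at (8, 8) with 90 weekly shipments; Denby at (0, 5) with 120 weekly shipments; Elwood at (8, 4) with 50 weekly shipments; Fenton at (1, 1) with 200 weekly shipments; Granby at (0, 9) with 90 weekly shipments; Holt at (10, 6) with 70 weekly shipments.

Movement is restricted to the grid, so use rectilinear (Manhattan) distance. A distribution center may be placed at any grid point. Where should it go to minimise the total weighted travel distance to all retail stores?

(1, 5)

Manhattan distance separates: Σwᵢ(|x−xᵢ|+|y−yᵢ|) = Σwᵢ|x−xᵢ| + Σwᵢ|y−yᵢ|, so x and y are optimised independently as 1-D weighted medians.
Total weight W = 655; half = 327.5.
x-coordinate, sorted with cumulative weight:
  x=0 (Denby, w=120) cum 120
  x=0 (Granby, w=90) cum 210
  x=1 (Ashton, w=20) cum 230
  x=1 (Fenton, w=200) cum 430  ← median
  x=3 (Brookfield, w=15) cum 445
  x=8 (Calder, w=90) cum 535
  x=8 (Elwood, w=50) cum 585
  x=10 (Holt, w=70) cum 655
⇒ x* = 1
y-coordinate, sorted with cumulative weight:
  y=1 (Brookfield, w=15) cum 15
  y=1 (Fenton, w=200) cum 215
  y=4 (Elwood, w=50) cum 265
  y=5 (Denby, w=120) cum 385  ← median
  y=6 (Holt, w=70) cum 455
  y=8 (Calder, w=90) cum 545
  y=9 (Ashton, w=20) cum 565
  y=9 (Granby, w=90) cum 655
⇒ y* = 5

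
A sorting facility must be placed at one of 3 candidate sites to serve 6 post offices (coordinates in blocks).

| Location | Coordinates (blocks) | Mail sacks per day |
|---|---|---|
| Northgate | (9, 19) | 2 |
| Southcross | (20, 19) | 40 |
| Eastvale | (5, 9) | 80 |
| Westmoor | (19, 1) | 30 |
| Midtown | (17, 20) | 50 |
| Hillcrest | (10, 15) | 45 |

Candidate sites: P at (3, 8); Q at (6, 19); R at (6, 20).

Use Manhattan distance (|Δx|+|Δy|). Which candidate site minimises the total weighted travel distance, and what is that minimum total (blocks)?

Total weighted distance at each candidate:
  P (3, 8): total = 4014
  Q (6, 19): total = 3336
  R (6, 20): total = 3483
Minimum is at Q with total 3336 blocks.

Q, total 3336 blocks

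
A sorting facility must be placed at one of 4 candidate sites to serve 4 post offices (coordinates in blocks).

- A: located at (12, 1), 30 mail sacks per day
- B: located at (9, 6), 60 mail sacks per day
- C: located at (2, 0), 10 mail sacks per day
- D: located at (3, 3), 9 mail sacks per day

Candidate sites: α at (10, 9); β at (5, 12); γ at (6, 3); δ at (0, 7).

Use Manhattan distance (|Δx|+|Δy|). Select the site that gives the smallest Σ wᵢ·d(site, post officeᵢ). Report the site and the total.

Total weighted distance at each candidate:
  α (10, 9): total = 827
  β (5, 12): total = 1389
  γ (6, 3): total = 697
  δ (0, 7): total = 1293
Minimum is at γ with total 697 blocks.

γ, total 697 blocks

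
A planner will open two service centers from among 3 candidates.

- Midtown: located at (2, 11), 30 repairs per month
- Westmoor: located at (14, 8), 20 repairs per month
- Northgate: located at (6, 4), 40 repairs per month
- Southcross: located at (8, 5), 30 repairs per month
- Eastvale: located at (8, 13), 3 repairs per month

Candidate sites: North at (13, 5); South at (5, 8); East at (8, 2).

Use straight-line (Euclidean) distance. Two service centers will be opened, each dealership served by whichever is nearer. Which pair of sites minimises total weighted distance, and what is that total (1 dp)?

{North, South}, total 500.2

Evaluate every pair (each demand assigned to the nearer of the two):
  {North, South}: total = 500.2
  {South, East}: total = 517.6
  {North, East}: total = 619.2
Best pair: {North, South} with total 500.2.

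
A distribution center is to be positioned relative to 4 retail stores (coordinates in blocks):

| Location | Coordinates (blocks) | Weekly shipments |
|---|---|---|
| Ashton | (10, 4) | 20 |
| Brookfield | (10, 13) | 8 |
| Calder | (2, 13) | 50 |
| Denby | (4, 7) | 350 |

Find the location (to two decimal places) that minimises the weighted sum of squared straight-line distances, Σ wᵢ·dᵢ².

The minimiser of Σwᵢ‖p−pᵢ‖² is the weighted centroid p* = (Σwᵢpᵢ)/(Σwᵢ).
Σwᵢ = 428.
Σwᵢxᵢ = 20·10 + 8·10 + 50·2 + 350·4 = 1780.
Σwᵢyᵢ = 20·4 + 8·13 + 50·13 + 350·7 = 3284.
x* = 1780/428 = 4.16, y* = 3284/428 = 7.67.

(4.16, 7.67)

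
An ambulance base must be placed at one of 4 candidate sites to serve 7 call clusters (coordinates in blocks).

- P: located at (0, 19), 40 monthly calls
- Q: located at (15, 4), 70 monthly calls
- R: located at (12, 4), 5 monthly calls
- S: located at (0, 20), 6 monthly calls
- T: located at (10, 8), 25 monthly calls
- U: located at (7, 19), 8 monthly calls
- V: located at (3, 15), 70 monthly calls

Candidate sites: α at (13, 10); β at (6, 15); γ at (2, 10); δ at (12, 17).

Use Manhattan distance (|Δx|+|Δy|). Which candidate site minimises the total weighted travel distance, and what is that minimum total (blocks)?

β, total 2476 blocks

Total weighted distance at each candidate:
  α (13, 10): total = 2908
  β (6, 15): total = 2476
  γ (2, 10): total = 2704
  δ (12, 17): total = 2936
Minimum is at β with total 2476 blocks.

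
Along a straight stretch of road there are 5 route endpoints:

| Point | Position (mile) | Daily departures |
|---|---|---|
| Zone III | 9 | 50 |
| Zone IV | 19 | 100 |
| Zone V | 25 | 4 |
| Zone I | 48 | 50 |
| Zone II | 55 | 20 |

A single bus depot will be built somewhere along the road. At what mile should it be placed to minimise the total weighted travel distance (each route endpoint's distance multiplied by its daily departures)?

x = 19

For a sum of weighted absolute distances on a line, the optimum is the weighted median (not the mean). Total weight W = 224; half-weight = 112.
Sort by position and accumulate weight:
  mile 9 (Zone III, w=50) → cum 50
  mile 19 (Zone IV, w=100) → cum 150  ≥ 112 → median here
  mile 25 (Zone V, w=4) → cum 154
  mile 48 (Zone I, w=50) → cum 204
  mile 55 (Zone II, w=20) → cum 224
Optimal location: mile 19.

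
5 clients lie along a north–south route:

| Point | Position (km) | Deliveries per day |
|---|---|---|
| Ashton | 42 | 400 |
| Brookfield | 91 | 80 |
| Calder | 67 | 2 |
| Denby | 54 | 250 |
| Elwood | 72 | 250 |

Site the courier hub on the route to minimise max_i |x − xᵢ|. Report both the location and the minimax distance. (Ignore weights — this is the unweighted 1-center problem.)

location 66.5, max distance 24.5

The 1-center on a line is the midpoint of the two extreme points: leftmost at 42, rightmost at 91.
Optimal location = (42 + 91)/2 = 66.5; maximum distance = (91 − 42)/2 = 24.5.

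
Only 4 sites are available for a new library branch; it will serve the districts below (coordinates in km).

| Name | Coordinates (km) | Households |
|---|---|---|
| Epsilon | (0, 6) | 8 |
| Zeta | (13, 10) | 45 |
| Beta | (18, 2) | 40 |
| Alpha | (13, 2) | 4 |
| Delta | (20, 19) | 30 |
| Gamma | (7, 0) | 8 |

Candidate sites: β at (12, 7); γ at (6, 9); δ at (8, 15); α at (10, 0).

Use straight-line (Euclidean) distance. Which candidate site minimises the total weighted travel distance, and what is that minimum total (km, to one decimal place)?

β, total 1072.9 km

Total weighted distance at each candidate:
  β (12, 7): total = 1072.9
  γ (6, 9): total = 1555.7
  δ (8, 15): total = 1626.0
  α (10, 0): total = 1575.5
Minimum is at β with total 1072.9 km.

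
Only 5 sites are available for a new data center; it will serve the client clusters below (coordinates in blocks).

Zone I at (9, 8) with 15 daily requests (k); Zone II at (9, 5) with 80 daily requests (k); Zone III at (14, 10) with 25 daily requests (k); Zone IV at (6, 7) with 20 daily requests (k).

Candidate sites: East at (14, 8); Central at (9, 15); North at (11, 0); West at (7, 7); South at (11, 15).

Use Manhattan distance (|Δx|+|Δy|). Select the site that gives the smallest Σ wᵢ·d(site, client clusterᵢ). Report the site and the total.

West, total 635 blocks

Total weighted distance at each candidate:
  East (14, 8): total = 945
  Central (9, 15): total = 1375
  North (11, 0): total = 1275
  West (7, 7): total = 635
  South (11, 15): total = 1555
Minimum is at West with total 635 blocks.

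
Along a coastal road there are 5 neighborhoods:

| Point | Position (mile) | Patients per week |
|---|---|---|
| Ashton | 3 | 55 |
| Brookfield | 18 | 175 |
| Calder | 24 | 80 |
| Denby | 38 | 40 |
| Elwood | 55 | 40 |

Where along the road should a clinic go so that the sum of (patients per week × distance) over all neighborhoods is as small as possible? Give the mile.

x = 18

For a sum of weighted absolute distances on a line, the optimum is the weighted median (not the mean). Total weight W = 390; half-weight = 195.
Sort by position and accumulate weight:
  mile 3 (Ashton, w=55) → cum 55
  mile 18 (Brookfield, w=175) → cum 230  ≥ 195 → median here
  mile 24 (Calder, w=80) → cum 310
  mile 38 (Denby, w=40) → cum 350
  mile 55 (Elwood, w=40) → cum 390
Optimal location: mile 18.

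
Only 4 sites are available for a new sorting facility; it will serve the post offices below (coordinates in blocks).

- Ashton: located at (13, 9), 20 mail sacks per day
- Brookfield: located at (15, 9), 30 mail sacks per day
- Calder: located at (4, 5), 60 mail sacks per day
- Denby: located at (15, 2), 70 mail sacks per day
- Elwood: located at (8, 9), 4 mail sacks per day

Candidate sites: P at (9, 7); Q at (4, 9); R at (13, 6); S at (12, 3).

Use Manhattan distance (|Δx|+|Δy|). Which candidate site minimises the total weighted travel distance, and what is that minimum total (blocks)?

R, total 1262 blocks

Total weighted distance at each candidate:
  P (9, 7): total = 1562
  Q (4, 9): total = 2026
  R (13, 6): total = 1262
  S (12, 3): total = 1330
Minimum is at R with total 1262 blocks.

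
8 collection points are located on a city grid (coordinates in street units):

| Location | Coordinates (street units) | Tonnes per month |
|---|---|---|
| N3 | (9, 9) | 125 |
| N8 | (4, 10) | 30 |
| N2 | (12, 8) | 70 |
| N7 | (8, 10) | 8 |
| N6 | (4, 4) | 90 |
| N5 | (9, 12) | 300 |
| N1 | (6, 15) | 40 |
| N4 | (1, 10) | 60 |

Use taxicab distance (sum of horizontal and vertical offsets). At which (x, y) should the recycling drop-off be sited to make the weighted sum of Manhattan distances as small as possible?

Manhattan distance separates: Σwᵢ(|x−xᵢ|+|y−yᵢ|) = Σwᵢ|x−xᵢ| + Σwᵢ|y−yᵢ|, so x and y are optimised independently as 1-D weighted medians.
Total weight W = 723; half = 361.5.
x-coordinate, sorted with cumulative weight:
  x=1 (N4, w=60) cum 60
  x=4 (N8, w=30) cum 90
  x=4 (N6, w=90) cum 180
  x=6 (N1, w=40) cum 220
  x=8 (N7, w=8) cum 228
  x=9 (N3, w=125) cum 353
  x=9 (N5, w=300) cum 653  ← median
  x=12 (N2, w=70) cum 723
⇒ x* = 9
y-coordinate, sorted with cumulative weight:
  y=4 (N6, w=90) cum 90
  y=8 (N2, w=70) cum 160
  y=9 (N3, w=125) cum 285
  y=10 (N8, w=30) cum 315
  y=10 (N7, w=8) cum 323
  y=10 (N4, w=60) cum 383  ← median
  y=12 (N5, w=300) cum 683
  y=15 (N1, w=40) cum 723
⇒ y* = 10

(9, 10)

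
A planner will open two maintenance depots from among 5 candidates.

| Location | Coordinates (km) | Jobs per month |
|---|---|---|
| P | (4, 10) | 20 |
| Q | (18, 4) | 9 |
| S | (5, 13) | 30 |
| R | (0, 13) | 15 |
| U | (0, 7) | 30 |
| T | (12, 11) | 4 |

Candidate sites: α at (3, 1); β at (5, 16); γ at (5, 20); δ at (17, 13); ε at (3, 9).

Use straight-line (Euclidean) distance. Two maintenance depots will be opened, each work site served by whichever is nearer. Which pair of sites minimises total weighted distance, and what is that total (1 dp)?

Evaluate every pair (each demand assigned to the nearer of the two):
  {δ, ε}: total = 448.7
  {β, ε}: total = 478.2
  {α, ε}: total = 520.2
  {γ, ε}: total = 524.8
  {α, β}: total = 672.4
  {β, δ}: total = 711.0
  {β, γ}: total = 801.6
  {α, γ}: total = 904.7
  {α, δ}: total = 1030.9
  {γ, δ}: total = 1060.9
Best pair: {δ, ε} with total 448.7.

{δ, ε}, total 448.7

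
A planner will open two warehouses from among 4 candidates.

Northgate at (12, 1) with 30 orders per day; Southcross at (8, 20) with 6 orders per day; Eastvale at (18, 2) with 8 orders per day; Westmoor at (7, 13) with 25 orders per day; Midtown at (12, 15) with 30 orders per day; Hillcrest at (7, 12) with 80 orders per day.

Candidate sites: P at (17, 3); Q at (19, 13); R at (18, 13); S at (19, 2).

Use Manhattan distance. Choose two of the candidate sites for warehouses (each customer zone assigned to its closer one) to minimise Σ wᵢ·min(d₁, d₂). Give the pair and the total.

{P, R}, total 1803

Evaluate every pair (each demand assigned to the nearer of the two):
  {P, R}: total = 1803
  {R, S}: total = 1825
  {P, Q}: total = 1944
  {Q, S}: total = 1966
  {Q, R}: total = 2205
  {P, S}: total = 2904
Best pair: {P, R} with total 1803.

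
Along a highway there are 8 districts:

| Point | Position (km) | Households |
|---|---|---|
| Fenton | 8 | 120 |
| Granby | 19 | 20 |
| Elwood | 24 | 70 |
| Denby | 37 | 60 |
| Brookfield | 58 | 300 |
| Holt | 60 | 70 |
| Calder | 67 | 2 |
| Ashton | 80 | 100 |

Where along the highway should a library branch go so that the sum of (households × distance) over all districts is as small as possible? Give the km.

For a sum of weighted absolute distances on a line, the optimum is the weighted median (not the mean). Total weight W = 742; half-weight = 371.
Sort by position and accumulate weight:
  km 8 (Fenton, w=120) → cum 120
  km 19 (Granby, w=20) → cum 140
  km 24 (Elwood, w=70) → cum 210
  km 37 (Denby, w=60) → cum 270
  km 58 (Brookfield, w=300) → cum 570  ≥ 371 → median here
  km 60 (Holt, w=70) → cum 640
  km 67 (Calder, w=2) → cum 642
  km 80 (Ashton, w=100) → cum 742
Optimal location: km 58.

x = 58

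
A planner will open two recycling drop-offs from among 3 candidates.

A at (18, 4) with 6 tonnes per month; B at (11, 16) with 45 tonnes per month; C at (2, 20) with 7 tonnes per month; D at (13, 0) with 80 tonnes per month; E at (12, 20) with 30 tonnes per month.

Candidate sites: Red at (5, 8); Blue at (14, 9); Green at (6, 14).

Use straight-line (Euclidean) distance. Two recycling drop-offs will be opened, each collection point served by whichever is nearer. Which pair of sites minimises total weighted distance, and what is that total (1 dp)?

Evaluate every pair (each demand assigned to the nearer of the two):
  {Blue, Green}: total = 1310.2
  {Red, Blue}: total = 1527.6
  {Red, Green}: total = 1534.1
Best pair: {Blue, Green} with total 1310.2.

{Blue, Green}, total 1310.2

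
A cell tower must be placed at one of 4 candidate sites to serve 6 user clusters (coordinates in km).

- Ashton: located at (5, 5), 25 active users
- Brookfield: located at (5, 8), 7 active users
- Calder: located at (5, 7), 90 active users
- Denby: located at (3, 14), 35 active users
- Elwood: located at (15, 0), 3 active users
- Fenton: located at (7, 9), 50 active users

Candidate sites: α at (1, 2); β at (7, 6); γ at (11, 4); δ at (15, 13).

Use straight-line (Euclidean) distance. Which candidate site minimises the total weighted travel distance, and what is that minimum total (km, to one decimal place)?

β, total 770.0 km

Total weighted distance at each candidate:
  α (1, 2): total = 1681.0
  β (7, 6): total = 770.0
  γ (11, 4): total = 1591.6
  δ (15, 13): total = 2355.7
Minimum is at β with total 770.0 km.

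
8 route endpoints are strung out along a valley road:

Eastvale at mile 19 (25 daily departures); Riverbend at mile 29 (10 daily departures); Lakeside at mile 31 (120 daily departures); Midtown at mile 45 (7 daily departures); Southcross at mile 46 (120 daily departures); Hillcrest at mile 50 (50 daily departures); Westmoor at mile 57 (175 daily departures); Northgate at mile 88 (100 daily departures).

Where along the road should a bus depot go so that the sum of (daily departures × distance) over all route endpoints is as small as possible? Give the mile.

For a sum of weighted absolute distances on a line, the optimum is the weighted median (not the mean). Total weight W = 607; half-weight = 303.5.
Sort by position and accumulate weight:
  mile 19 (Eastvale, w=25) → cum 25
  mile 29 (Riverbend, w=10) → cum 35
  mile 31 (Lakeside, w=120) → cum 155
  mile 45 (Midtown, w=7) → cum 162
  mile 46 (Southcross, w=120) → cum 282
  mile 50 (Hillcrest, w=50) → cum 332  ≥ 303.5 → median here
  mile 57 (Westmoor, w=175) → cum 507
  mile 88 (Northgate, w=100) → cum 607
Optimal location: mile 50.

x = 50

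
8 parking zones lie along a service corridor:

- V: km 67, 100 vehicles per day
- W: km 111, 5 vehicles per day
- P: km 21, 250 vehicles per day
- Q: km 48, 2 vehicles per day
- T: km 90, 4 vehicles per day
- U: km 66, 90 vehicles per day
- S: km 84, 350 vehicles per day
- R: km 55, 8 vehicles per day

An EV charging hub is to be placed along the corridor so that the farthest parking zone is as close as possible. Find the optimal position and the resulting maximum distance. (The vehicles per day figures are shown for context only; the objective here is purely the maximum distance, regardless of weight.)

location 66, max distance 45

The 1-center on a line is the midpoint of the two extreme points: leftmost at 21, rightmost at 111.
Optimal location = (21 + 111)/2 = 66; maximum distance = (111 − 21)/2 = 45.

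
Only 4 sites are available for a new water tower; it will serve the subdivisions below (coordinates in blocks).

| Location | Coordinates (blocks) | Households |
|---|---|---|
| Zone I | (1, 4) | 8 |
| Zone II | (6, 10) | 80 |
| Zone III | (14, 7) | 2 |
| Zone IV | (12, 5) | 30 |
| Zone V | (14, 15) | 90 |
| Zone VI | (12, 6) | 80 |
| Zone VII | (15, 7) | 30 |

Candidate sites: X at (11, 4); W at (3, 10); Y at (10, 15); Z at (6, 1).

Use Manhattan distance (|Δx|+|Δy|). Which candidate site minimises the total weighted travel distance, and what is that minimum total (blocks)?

Total weighted distance at each candidate:
  X (11, 4): total = 2742
  W (3, 10): total = 3682
  Y (10, 15): total = 2894
  Z (6, 1): total = 4422
Minimum is at X with total 2742 blocks.

X, total 2742 blocks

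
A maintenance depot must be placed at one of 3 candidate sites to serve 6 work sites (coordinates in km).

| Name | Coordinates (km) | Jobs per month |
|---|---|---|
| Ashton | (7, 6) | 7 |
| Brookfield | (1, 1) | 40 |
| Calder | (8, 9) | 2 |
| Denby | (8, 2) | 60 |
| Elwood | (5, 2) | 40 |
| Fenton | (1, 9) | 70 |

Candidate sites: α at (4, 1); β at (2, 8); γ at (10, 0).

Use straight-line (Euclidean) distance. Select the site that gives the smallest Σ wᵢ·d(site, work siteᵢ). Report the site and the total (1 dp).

α, total 1080.7 km

Total weighted distance at each candidate:
  α (4, 1): total = 1080.7
  β (2, 8): total = 1209.1
  γ (10, 0): total = 1703.7
Minimum is at α with total 1080.7 km.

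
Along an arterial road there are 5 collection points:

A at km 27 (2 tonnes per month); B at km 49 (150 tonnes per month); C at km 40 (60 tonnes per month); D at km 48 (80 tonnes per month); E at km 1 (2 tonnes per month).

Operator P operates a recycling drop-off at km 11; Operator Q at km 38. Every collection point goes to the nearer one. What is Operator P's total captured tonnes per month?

The indifferent point is the midpoint (11+38)/2 = 24.5; collection points left of it (closer to Operator P at 11) go to Operator P, those right go to Operator Q.
  E at 1 (w=2) → Operator P
  A at 27 (w=2) → Operator Q
  C at 40 (w=60) → Operator Q
  D at 48 (w=80) → Operator Q
  B at 49 (w=150) → Operator Q
Operator P captures 2; Operator Q captures 292.

2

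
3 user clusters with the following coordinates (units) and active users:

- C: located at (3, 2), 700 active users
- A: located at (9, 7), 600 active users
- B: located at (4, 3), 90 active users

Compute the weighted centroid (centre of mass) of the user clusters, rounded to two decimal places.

(5.65, 4.22)

The minimiser of Σwᵢ‖p−pᵢ‖² is the weighted centroid p* = (Σwᵢpᵢ)/(Σwᵢ).
Σwᵢ = 1390.
Σwᵢxᵢ = 700·3 + 600·9 + 90·4 = 7860.
Σwᵢyᵢ = 700·2 + 600·7 + 90·3 = 5870.
x* = 7860/1390 = 5.65, y* = 5870/1390 = 4.22.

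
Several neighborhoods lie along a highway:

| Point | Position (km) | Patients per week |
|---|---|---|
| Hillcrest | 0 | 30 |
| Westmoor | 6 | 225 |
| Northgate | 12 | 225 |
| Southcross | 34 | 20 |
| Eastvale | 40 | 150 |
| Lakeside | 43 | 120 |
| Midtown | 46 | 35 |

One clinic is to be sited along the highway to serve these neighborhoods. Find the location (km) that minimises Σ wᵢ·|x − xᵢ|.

x = 12

For a sum of weighted absolute distances on a line, the optimum is the weighted median (not the mean). Total weight W = 805; half-weight = 402.5.
Sort by position and accumulate weight:
  km 0 (Hillcrest, w=30) → cum 30
  km 6 (Westmoor, w=225) → cum 255
  km 12 (Northgate, w=225) → cum 480  ≥ 402.5 → median here
  km 34 (Southcross, w=20) → cum 500
  km 40 (Eastvale, w=150) → cum 650
  km 43 (Lakeside, w=120) → cum 770
  km 46 (Midtown, w=35) → cum 805
Optimal location: km 12.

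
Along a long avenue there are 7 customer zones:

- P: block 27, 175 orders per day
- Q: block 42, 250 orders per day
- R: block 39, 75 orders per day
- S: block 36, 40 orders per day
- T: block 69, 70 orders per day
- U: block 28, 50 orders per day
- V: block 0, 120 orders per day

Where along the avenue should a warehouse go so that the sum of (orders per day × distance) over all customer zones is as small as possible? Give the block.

For a sum of weighted absolute distances on a line, the optimum is the weighted median (not the mean). Total weight W = 780; half-weight = 390.
Sort by position and accumulate weight:
  block 0 (V, w=120) → cum 120
  block 27 (P, w=175) → cum 295
  block 28 (U, w=50) → cum 345
  block 36 (S, w=40) → cum 385
  block 39 (R, w=75) → cum 460  ≥ 390 → median here
  block 42 (Q, w=250) → cum 710
  block 69 (T, w=70) → cum 780
Optimal location: block 39.

x = 39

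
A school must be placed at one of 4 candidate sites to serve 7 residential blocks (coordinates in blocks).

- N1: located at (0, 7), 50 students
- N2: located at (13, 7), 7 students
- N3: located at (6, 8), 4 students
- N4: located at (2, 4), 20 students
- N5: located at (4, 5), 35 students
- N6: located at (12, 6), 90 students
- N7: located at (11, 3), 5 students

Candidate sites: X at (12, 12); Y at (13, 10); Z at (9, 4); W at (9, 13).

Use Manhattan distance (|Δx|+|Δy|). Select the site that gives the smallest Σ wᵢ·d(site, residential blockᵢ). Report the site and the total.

Total weighted distance at each candidate:
  X (12, 12): total = 2407
  Y (13, 10): total = 2182
  Z (9, 4): total = 1492
  W (9, 13): total = 2587
Minimum is at Z with total 1492 blocks.

Z, total 1492 blocks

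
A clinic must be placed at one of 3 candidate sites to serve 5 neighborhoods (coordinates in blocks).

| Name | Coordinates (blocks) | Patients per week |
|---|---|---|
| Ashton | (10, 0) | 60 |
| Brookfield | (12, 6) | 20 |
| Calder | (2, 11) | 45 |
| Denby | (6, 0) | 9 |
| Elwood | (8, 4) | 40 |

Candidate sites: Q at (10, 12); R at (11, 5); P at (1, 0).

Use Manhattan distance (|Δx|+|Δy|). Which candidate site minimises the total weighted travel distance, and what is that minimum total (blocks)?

R, total 1325 blocks

Total weighted distance at each candidate:
  Q (10, 12): total = 1829
  R (11, 5): total = 1325
  P (1, 0): total = 1905
Minimum is at R with total 1325 blocks.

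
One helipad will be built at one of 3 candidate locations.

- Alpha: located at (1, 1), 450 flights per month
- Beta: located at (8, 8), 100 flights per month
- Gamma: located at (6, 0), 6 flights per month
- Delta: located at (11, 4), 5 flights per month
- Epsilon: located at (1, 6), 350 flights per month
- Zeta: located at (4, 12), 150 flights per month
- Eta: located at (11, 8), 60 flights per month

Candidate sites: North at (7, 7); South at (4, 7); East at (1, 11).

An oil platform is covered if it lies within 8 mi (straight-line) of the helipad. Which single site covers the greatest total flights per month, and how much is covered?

Coverage radius r = 8 mi; a point is covered iff (Δx)²+(Δy)² ≤ 8² = 64.
  North (7, 7): covers {Beta, Gamma, Delta, Epsilon, Zeta, Eta} → 671
  South (4, 7): covers {Alpha, Beta, Gamma, Delta, Epsilon, Zeta, Eta} → 1121
  East (1, 11): covers {Beta, Epsilon, Zeta} → 600
Maximum coverage at South: 1121 flights per month.

South, covering 1121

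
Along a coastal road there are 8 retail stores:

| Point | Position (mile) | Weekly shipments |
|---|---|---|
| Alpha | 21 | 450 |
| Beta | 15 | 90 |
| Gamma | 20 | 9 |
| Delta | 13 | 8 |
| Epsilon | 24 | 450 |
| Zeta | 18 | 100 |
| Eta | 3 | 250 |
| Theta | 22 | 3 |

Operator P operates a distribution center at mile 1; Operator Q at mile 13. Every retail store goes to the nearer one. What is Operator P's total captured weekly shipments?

The indifferent point is the midpoint (1+13)/2 = 7; retail stores left of it (closer to Operator P at 1) go to Operator P, those right go to Operator Q.
  Eta at 3 (w=250) → Operator P
  Delta at 13 (w=8) → Operator Q
  Beta at 15 (w=90) → Operator Q
  Zeta at 18 (w=100) → Operator Q
  Gamma at 20 (w=9) → Operator Q
  Alpha at 21 (w=450) → Operator Q
  Theta at 22 (w=3) → Operator Q
  Epsilon at 24 (w=450) → Operator Q
Operator P captures 250; Operator Q captures 1110.

250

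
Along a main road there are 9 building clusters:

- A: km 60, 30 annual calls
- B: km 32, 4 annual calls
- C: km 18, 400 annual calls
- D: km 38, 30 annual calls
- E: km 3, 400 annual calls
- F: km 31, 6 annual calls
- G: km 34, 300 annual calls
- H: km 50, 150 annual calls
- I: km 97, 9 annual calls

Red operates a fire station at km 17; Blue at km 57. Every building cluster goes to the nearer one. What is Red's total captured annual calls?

1110

The indifferent point is the midpoint (17+57)/2 = 37; building clusters left of it (closer to Red at 17) go to Red, those right go to Blue.
  E at 3 (w=400) → Red
  C at 18 (w=400) → Red
  F at 31 (w=6) → Red
  B at 32 (w=4) → Red
  G at 34 (w=300) → Red
  D at 38 (w=30) → Blue
  H at 50 (w=150) → Blue
  A at 60 (w=30) → Blue
  I at 97 (w=9) → Blue
Red captures 1110; Blue captures 219.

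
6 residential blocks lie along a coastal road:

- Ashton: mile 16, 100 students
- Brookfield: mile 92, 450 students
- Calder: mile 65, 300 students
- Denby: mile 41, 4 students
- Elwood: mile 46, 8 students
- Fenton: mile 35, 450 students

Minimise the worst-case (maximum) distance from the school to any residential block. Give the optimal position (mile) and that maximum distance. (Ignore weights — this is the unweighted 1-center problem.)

The 1-center on a line is the midpoint of the two extreme points: leftmost at 16, rightmost at 92.
Optimal location = (16 + 92)/2 = 54; maximum distance = (92 − 16)/2 = 38.

location 54, max distance 38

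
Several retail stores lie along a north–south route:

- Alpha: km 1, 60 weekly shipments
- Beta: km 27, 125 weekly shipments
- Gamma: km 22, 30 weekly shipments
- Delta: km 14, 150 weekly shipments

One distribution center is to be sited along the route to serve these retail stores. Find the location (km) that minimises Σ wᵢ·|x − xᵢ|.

x = 14

For a sum of weighted absolute distances on a line, the optimum is the weighted median (not the mean). Total weight W = 365; half-weight = 182.5.
Sort by position and accumulate weight:
  km 1 (Alpha, w=60) → cum 60
  km 14 (Delta, w=150) → cum 210  ≥ 182.5 → median here
  km 22 (Gamma, w=30) → cum 240
  km 27 (Beta, w=125) → cum 365
Optimal location: km 14.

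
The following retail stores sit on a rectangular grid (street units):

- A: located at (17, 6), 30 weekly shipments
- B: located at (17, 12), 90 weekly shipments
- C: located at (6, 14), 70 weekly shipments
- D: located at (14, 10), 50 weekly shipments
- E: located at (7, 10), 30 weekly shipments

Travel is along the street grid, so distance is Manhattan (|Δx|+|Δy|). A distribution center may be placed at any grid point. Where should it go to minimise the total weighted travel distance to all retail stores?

Manhattan distance separates: Σwᵢ(|x−xᵢ|+|y−yᵢ|) = Σwᵢ|x−xᵢ| + Σwᵢ|y−yᵢ|, so x and y are optimised independently as 1-D weighted medians.
Total weight W = 270; half = 135.
x-coordinate, sorted with cumulative weight:
  x=6 (C, w=70) cum 70
  x=7 (E, w=30) cum 100
  x=14 (D, w=50) cum 150  ← median
  x=17 (A, w=30) cum 180
  x=17 (B, w=90) cum 270
⇒ x* = 14
y-coordinate, sorted with cumulative weight:
  y=6 (A, w=30) cum 30
  y=10 (D, w=50) cum 80
  y=10 (E, w=30) cum 110
  y=12 (B, w=90) cum 200  ← median
  y=14 (C, w=70) cum 270
⇒ y* = 12

(14, 12)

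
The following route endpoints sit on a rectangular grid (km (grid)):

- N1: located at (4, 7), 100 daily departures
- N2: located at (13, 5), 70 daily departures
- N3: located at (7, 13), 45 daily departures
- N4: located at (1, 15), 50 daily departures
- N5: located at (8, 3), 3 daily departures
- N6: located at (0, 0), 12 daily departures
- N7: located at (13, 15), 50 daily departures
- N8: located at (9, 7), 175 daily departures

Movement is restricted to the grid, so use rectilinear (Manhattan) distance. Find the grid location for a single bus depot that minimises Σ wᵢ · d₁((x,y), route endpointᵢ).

(9, 7)

Manhattan distance separates: Σwᵢ(|x−xᵢ|+|y−yᵢ|) = Σwᵢ|x−xᵢ| + Σwᵢ|y−yᵢ|, so x and y are optimised independently as 1-D weighted medians.
Total weight W = 505; half = 252.5.
x-coordinate, sorted with cumulative weight:
  x=0 (N6, w=12) cum 12
  x=1 (N4, w=50) cum 62
  x=4 (N1, w=100) cum 162
  x=7 (N3, w=45) cum 207
  x=8 (N5, w=3) cum 210
  x=9 (N8, w=175) cum 385  ← median
  x=13 (N2, w=70) cum 455
  x=13 (N7, w=50) cum 505
⇒ x* = 9
y-coordinate, sorted with cumulative weight:
  y=0 (N6, w=12) cum 12
  y=3 (N5, w=3) cum 15
  y=5 (N2, w=70) cum 85
  y=7 (N1, w=100) cum 185
  y=7 (N8, w=175) cum 360  ← median
  y=13 (N3, w=45) cum 405
  y=15 (N4, w=50) cum 455
  y=15 (N7, w=50) cum 505
⇒ y* = 7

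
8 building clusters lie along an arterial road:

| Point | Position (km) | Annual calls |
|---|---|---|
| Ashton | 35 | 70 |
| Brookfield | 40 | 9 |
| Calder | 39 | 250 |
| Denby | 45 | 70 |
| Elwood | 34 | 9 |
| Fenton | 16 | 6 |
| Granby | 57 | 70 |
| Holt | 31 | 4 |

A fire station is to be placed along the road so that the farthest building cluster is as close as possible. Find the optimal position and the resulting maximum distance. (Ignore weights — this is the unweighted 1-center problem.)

The 1-center on a line is the midpoint of the two extreme points: leftmost at 16, rightmost at 57.
Optimal location = (16 + 57)/2 = 36.5; maximum distance = (57 − 16)/2 = 20.5.

location 36.5, max distance 20.5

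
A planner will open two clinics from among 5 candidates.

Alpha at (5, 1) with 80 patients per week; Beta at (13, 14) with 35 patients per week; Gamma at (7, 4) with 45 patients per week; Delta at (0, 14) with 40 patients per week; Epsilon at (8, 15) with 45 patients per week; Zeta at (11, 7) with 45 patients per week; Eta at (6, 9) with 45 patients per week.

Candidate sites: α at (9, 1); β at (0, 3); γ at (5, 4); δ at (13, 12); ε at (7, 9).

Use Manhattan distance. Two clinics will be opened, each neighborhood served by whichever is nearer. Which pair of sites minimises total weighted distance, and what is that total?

Evaluate every pair (each demand assigned to the nearer of the two):
  {γ, ε}: total = 1825
  {γ, δ}: total = 1945
  {α, ε}: total = 2040
  {δ, ε}: total = 2205
  {β, ε}: total = 2240
  {α, δ}: total = 2340
  {β, δ}: total = 2555
  {β, γ}: total = 2705
  {α, γ}: total = 2785
  {α, β}: total = 3110
Best pair: {γ, ε} with total 1825.

{γ, ε}, total 1825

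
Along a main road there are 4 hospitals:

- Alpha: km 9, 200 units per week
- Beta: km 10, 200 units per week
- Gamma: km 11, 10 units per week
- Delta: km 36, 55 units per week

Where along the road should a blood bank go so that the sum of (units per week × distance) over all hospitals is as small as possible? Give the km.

For a sum of weighted absolute distances on a line, the optimum is the weighted median (not the mean). Total weight W = 465; half-weight = 232.5.
Sort by position and accumulate weight:
  km 9 (Alpha, w=200) → cum 200
  km 10 (Beta, w=200) → cum 400  ≥ 232.5 → median here
  km 11 (Gamma, w=10) → cum 410
  km 36 (Delta, w=55) → cum 465
Optimal location: km 10.

x = 10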